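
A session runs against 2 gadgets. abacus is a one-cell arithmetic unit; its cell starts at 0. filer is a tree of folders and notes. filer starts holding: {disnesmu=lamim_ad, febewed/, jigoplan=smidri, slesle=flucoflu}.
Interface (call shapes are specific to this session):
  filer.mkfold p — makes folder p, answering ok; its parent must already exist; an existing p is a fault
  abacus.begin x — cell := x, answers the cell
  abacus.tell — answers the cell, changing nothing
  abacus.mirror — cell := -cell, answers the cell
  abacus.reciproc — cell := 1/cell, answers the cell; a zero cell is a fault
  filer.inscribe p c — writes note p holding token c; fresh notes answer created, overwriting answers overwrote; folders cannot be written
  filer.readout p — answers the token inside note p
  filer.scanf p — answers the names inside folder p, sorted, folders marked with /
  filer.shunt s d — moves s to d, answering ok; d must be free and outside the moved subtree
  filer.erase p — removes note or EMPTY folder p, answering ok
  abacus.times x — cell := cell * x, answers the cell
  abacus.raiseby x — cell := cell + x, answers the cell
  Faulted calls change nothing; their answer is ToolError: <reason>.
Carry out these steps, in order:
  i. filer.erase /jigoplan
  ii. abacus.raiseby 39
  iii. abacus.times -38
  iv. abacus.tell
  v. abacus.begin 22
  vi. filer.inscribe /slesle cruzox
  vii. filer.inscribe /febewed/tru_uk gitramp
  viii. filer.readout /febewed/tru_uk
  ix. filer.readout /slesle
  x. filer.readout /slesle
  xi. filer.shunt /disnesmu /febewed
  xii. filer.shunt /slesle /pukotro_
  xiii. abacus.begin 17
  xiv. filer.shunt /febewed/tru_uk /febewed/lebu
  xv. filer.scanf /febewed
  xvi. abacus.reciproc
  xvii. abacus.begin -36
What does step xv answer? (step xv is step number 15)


Answer: [lebu]

Derivation:
→ erase(p='/jigoplan')
← ok
→ raiseby(x='39')
← 39
→ times(x='-38')
← -1482
→ tell()
← -1482
→ begin(x='22')
← 22
→ inscribe(p='/slesle', c='cruzox')
← overwrote
→ inscribe(p='/febewed/tru_uk', c='gitramp')
← created
→ readout(p='/febewed/tru_uk')
← gitramp
→ readout(p='/slesle')
← cruzox
→ readout(p='/slesle')
← cruzox
→ shunt(s='/disnesmu', d='/febewed')
← ToolError: exists
→ shunt(s='/slesle', d='/pukotro_')
← ok
→ begin(x='17')
← 17
→ shunt(s='/febewed/tru_uk', d='/febewed/lebu')
← ok
→ scanf(p='/febewed')
← [lebu]
→ reciproc()
← 1/17
→ begin(x='-36')
← -36


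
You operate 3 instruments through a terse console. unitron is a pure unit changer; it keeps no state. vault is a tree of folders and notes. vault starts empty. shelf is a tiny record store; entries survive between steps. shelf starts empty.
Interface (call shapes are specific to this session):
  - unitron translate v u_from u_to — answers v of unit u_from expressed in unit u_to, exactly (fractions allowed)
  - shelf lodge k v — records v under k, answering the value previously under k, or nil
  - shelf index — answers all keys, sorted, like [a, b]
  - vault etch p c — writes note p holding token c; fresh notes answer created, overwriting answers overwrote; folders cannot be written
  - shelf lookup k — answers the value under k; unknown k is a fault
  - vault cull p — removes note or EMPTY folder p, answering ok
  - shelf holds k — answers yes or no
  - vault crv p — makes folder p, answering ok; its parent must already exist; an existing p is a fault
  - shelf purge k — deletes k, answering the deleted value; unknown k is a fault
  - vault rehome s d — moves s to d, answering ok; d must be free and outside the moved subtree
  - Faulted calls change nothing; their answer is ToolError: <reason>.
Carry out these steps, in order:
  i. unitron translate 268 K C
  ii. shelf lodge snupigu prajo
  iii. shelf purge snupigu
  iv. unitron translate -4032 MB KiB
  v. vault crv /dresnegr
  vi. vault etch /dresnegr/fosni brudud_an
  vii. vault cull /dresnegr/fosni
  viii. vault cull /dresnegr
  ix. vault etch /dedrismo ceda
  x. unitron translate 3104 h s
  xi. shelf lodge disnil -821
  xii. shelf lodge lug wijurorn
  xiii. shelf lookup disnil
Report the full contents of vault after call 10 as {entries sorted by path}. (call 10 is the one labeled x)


$ unitron translate 268 K C
:: -103/20
$ shelf lodge snupigu prajo
:: nil
$ shelf purge snupigu
:: prajo
$ unitron translate -4032 MB KiB
:: -3937500
$ vault crv /dresnegr
:: ok
$ vault etch /dresnegr/fosni brudud_an
:: created
$ vault cull /dresnegr/fosni
:: ok
$ vault cull /dresnegr
:: ok
$ vault etch /dedrismo ceda
:: created
$ unitron translate 3104 h s
:: 11174400
$ shelf lodge disnil -821
:: nil
$ shelf lodge lug wijurorn
:: nil
$ shelf lookup disnil
:: -821

Answer: {dedrismo=ceda}


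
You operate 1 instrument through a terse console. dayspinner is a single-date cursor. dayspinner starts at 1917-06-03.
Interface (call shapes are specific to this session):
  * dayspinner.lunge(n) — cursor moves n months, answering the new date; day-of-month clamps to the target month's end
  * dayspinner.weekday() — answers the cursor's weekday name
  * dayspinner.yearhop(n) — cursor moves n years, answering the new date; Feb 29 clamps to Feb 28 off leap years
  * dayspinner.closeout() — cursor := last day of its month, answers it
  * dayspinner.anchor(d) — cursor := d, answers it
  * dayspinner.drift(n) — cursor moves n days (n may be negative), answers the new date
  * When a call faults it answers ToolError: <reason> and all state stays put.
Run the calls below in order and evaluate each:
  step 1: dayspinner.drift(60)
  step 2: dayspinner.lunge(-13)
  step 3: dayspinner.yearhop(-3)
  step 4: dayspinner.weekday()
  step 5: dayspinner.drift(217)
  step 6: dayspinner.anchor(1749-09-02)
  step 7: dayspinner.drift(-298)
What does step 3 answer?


Then dayspinner.drift with n: 60, and observe 1917-08-02.
Then dayspinner.lunge with n: -13: 1916-07-02.
I invoke dayspinner.yearhop with n: -3, giving 1913-07-02.
Calling dayspinner.weekday, and see Wednesday.
I use dayspinner.drift with n: 217, yielding 1914-02-04.
Invoking dayspinner.anchor with d: 1749-09-02, → 1749-09-02.
Now I run dayspinner.drift with n: -298, and observe 1748-11-08.

Answer: 1913-07-02


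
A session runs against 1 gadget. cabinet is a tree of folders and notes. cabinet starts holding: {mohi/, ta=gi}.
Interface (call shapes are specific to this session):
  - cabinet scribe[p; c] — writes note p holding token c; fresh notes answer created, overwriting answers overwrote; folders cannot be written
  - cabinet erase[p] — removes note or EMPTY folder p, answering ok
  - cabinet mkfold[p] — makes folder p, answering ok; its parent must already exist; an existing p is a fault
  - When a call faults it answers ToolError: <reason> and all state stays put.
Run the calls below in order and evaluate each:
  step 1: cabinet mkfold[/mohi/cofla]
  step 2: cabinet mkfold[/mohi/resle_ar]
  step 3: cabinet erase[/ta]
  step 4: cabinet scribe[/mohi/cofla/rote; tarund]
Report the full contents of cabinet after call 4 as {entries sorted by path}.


Do: cabinet mkfold[p=/mohi/cofla]
See: ok
Do: cabinet mkfold[p=/mohi/resle_ar]
See: ok
Do: cabinet erase[p=/ta]
See: ok
Do: cabinet scribe[p=/mohi/cofla/rote; c=tarund]
See: created

Answer: {mohi/, mohi/cofla/, mohi/cofla/rote=tarund, mohi/resle_ar/}


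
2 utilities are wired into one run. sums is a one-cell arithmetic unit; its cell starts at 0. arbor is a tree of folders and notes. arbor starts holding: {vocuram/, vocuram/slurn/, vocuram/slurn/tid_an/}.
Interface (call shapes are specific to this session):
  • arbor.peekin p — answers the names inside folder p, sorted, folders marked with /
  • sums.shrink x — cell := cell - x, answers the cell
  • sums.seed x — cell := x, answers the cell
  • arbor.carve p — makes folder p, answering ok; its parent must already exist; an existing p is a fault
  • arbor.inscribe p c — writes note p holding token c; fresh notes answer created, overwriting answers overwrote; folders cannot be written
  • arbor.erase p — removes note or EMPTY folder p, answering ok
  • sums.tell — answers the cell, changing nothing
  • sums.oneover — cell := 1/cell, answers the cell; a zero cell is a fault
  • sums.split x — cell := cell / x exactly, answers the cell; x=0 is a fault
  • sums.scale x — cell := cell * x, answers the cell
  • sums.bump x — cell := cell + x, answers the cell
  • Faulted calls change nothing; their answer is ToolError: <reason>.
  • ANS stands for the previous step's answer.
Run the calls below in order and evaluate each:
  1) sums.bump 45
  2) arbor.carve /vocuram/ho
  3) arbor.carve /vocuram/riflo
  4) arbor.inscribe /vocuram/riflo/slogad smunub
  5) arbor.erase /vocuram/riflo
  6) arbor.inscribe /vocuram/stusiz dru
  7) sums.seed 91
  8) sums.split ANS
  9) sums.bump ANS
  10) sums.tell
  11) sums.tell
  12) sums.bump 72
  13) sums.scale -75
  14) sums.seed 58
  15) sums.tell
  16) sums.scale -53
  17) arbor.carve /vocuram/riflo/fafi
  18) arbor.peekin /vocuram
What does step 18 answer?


~$ sums.bump x=45
= 45
~$ arbor.carve p=/vocuram/ho
= ok
~$ arbor.carve p=/vocuram/riflo
= ok
~$ arbor.inscribe p=/vocuram/riflo/slogad c=smunub
= created
~$ arbor.erase p=/vocuram/riflo
= ToolError: not empty
~$ arbor.inscribe p=/vocuram/stusiz c=dru
= created
~$ sums.seed x=91
= 91
~$ sums.split x=ANS
= 1
~$ sums.bump x=ANS
= 2
~$ sums.tell
= 2
~$ sums.tell
= 2
~$ sums.bump x=72
= 74
~$ sums.scale x=-75
= -5550
~$ sums.seed x=58
= 58
~$ sums.tell
= 58
~$ sums.scale x=-53
= -3074
~$ arbor.carve p=/vocuram/riflo/fafi
= ok
~$ arbor.peekin p=/vocuram
= [ho/, riflo/, slurn/, stusiz]

Answer: [ho/, riflo/, slurn/, stusiz]


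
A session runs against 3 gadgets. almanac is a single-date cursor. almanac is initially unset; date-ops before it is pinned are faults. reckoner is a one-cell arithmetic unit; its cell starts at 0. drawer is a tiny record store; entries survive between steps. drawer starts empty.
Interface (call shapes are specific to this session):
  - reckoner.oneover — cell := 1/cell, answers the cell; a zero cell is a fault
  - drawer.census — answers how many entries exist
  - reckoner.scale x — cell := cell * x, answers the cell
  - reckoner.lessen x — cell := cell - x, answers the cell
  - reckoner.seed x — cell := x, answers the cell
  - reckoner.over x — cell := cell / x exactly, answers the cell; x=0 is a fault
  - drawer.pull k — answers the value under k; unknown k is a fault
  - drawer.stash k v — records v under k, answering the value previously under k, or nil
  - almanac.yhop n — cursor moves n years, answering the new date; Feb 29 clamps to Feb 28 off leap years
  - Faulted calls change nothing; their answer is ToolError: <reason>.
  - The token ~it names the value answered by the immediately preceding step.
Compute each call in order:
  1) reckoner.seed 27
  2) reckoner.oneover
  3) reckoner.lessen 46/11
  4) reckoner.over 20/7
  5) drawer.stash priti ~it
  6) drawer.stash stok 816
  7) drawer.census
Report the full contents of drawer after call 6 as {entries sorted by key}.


-- 1. reckoner.seed(27) => 27
-- 2. reckoner.oneover() => 1/27
-- 3. reckoner.lessen(46/11) => -1231/297
-- 4. reckoner.over(20/7) => -8617/5940
-- 5. drawer.stash(priti, ~it) => nil
-- 6. drawer.stash(stok, 816) => nil
-- 7. drawer.census() => 2

Answer: {priti=-8617/5940, stok=816}


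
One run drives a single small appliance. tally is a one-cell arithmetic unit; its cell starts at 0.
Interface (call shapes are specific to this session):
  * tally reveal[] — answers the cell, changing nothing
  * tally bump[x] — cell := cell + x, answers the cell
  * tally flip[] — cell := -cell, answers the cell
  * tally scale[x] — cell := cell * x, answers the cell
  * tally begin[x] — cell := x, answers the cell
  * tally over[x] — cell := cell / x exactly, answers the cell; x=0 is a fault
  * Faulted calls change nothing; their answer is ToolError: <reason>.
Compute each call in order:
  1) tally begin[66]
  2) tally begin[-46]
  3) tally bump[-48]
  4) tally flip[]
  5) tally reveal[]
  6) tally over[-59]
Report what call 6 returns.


# tally begin(x='66') -> 66
# tally begin(x='-46') -> -46
# tally bump(x='-48') -> -94
# tally flip() -> 94
# tally reveal() -> 94
# tally over(x='-59') -> -94/59

Answer: -94/59


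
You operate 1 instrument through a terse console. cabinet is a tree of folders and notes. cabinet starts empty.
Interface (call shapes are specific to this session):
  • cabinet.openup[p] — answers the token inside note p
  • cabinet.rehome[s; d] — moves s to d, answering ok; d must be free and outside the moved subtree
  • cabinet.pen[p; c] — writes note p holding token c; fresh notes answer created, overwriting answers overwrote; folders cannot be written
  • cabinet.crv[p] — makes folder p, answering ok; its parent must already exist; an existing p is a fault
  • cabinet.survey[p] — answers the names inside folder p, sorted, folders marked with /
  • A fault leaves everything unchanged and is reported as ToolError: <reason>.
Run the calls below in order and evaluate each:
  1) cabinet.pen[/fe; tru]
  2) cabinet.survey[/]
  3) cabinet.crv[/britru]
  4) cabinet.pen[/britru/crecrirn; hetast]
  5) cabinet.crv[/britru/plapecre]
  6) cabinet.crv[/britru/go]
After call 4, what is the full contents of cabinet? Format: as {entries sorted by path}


Answer: {britru/, britru/crecrirn=hetast, fe=tru}

Derivation:
CALL cabinet.pen[p='/fe'; c='tru']
RET  created
CALL cabinet.survey[p='/']
RET  [fe]
CALL cabinet.crv[p='/britru']
RET  ok
CALL cabinet.pen[p='/britru/crecrirn'; c='hetast']
RET  created
CALL cabinet.crv[p='/britru/plapecre']
RET  ok
CALL cabinet.crv[p='/britru/go']
RET  ok


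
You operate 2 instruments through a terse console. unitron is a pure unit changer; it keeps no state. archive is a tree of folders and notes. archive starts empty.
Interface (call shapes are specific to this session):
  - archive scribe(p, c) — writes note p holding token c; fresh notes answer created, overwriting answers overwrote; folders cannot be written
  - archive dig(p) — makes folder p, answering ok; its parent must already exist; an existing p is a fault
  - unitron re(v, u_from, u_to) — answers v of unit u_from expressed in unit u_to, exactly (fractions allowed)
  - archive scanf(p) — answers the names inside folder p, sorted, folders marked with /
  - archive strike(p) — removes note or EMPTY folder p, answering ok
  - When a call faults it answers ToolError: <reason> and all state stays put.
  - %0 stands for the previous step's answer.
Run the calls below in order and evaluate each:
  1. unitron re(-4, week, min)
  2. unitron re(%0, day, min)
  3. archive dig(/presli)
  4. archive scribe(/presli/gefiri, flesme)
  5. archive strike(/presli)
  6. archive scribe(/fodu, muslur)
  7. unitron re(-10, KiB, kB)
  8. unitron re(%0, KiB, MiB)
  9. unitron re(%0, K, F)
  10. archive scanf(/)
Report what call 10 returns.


% unitron re v→-4 u_from→week u_to→min
= -40320
% unitron re v→%0 u_from→day u_to→min
= -58060800
% archive dig p→/presli
= ok
% archive scribe p→/presli/gefiri c→flesme
= created
% archive strike p→/presli
= ToolError: not empty
% archive scribe p→/fodu c→muslur
= created
% unitron re v→-10 u_from→KiB u_to→kB
= -256/25
% unitron re v→%0 u_from→KiB u_to→MiB
= -1/100
% unitron re v→%0 u_from→K u_to→F
= -57461/125
% archive scanf p→/
= [fodu, presli/]

Answer: [fodu, presli/]


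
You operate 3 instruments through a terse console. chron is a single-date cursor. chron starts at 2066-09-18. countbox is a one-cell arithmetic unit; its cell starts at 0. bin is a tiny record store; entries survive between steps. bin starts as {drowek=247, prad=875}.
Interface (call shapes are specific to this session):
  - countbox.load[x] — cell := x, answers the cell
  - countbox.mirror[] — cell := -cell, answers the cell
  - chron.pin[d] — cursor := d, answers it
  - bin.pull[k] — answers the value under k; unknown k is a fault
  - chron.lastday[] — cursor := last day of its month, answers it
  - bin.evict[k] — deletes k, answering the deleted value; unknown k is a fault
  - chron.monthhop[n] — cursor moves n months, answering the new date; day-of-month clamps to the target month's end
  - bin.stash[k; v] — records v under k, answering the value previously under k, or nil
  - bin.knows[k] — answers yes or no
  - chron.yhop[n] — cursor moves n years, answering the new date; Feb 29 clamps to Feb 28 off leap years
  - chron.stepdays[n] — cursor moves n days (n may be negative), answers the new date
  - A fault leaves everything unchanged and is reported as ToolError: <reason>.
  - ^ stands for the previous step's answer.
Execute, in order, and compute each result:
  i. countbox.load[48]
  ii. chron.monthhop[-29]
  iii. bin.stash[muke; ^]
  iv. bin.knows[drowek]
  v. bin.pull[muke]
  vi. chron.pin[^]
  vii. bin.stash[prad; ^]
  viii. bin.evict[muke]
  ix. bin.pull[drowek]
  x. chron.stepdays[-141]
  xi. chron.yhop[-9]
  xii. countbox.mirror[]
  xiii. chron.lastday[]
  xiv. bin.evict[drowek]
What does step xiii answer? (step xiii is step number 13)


·→ load(x: 48)
·← 48
·→ monthhop(n: -29)
·← 2064-04-18
·→ stash(k: muke, v: ^)
·← nil
·→ knows(k: drowek)
·← yes
·→ pull(k: muke)
·← 2064-04-18
·→ pin(d: ^)
·← 2064-04-18
·→ stash(k: prad, v: ^)
·← 875
·→ evict(k: muke)
·← 2064-04-18
·→ pull(k: drowek)
·← 247
·→ stepdays(n: -141)
·← 2063-11-29
·→ yhop(n: -9)
·← 2054-11-29
·→ mirror()
·← -48
·→ lastday()
·← 2054-11-30
·→ evict(k: drowek)
·← 247

Answer: 2054-11-30


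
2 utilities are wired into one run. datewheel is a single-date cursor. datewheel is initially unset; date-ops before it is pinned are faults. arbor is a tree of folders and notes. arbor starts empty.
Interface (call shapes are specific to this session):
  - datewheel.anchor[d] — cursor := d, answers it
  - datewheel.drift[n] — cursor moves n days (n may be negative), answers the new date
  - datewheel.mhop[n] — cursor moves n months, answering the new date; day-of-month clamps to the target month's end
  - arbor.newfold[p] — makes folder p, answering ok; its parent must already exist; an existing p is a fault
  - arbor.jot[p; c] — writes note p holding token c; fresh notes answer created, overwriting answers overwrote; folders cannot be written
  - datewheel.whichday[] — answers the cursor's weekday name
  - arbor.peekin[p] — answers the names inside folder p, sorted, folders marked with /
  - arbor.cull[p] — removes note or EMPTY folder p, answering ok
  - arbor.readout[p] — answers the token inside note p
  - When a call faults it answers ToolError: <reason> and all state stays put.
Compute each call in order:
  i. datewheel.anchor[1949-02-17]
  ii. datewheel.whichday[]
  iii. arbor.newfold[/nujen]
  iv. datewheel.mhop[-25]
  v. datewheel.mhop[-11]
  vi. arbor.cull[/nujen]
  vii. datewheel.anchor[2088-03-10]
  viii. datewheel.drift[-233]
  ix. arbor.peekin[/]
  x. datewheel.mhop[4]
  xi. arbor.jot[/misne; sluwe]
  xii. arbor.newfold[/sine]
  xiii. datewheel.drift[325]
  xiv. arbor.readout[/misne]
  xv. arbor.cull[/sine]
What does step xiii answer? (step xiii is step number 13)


Answer: 2088-10-11

Derivation:
Step: datewheel.anchor[d: 1949-02-17]
Result: 1949-02-17
Step: datewheel.whichday[]
Result: Thursday
Step: arbor.newfold[p: /nujen]
Result: ok
Step: datewheel.mhop[n: -25]
Result: 1947-01-17
Step: datewheel.mhop[n: -11]
Result: 1946-02-17
Step: arbor.cull[p: /nujen]
Result: ok
Step: datewheel.anchor[d: 2088-03-10]
Result: 2088-03-10
Step: datewheel.drift[n: -233]
Result: 2087-07-21
Step: arbor.peekin[p: /]
Result: []
Step: datewheel.mhop[n: 4]
Result: 2087-11-21
Step: arbor.jot[p: /misne; c: sluwe]
Result: created
Step: arbor.newfold[p: /sine]
Result: ok
Step: datewheel.drift[n: 325]
Result: 2088-10-11
Step: arbor.readout[p: /misne]
Result: sluwe
Step: arbor.cull[p: /sine]
Result: ok


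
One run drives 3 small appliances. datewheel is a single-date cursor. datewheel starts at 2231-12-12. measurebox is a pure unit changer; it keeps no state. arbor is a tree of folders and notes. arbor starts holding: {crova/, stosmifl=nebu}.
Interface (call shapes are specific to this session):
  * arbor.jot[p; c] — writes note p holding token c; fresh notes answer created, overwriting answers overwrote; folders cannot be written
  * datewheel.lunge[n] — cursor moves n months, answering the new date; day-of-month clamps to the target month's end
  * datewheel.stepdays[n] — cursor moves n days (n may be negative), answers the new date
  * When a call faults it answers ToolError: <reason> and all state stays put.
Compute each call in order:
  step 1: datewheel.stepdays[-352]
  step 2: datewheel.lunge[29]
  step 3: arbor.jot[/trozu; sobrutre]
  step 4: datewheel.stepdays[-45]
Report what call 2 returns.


I call datewheel.stepdays using n→-352, → 2230-12-25.
Invoking datewheel.lunge using n→29: 2233-05-25.
Next I call arbor.jot using p→/trozu, c→sobrutre, — result: created.
I use datewheel.stepdays using n→-45, — result: 2233-04-10.

Answer: 2233-05-25


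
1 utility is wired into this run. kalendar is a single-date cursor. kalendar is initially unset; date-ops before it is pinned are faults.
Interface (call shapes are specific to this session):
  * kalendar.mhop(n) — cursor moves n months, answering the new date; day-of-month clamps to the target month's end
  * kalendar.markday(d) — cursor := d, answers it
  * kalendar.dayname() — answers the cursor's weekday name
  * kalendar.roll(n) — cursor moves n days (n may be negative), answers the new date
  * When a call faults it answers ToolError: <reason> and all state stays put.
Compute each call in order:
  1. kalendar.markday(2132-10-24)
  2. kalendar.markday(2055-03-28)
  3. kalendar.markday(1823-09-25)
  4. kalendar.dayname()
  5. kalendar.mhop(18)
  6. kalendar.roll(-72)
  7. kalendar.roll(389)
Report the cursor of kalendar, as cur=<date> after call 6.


Answer: cur=1825-01-12

Derivation:
Act: kalendar.markday[d: 2132-10-24]
Obs: 2132-10-24
Act: kalendar.markday[d: 2055-03-28]
Obs: 2055-03-28
Act: kalendar.markday[d: 1823-09-25]
Obs: 1823-09-25
Act: kalendar.dayname[]
Obs: Thursday
Act: kalendar.mhop[n: 18]
Obs: 1825-03-25
Act: kalendar.roll[n: -72]
Obs: 1825-01-12
Act: kalendar.roll[n: 389]
Obs: 1826-02-05


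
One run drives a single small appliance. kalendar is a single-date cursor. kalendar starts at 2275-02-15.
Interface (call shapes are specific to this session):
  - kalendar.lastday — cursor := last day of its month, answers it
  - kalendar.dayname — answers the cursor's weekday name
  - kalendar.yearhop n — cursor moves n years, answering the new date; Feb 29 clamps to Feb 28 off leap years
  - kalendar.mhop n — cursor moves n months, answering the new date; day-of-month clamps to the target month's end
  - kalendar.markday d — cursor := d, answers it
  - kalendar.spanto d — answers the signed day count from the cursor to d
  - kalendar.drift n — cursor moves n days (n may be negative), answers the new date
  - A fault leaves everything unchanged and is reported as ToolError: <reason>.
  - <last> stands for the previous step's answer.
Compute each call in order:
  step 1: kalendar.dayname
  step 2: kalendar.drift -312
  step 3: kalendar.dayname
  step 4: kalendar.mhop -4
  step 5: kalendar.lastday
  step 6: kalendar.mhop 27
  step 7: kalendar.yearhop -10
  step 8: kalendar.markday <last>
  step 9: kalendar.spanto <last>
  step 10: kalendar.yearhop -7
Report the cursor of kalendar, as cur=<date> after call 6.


Answer: cur=2276-03-31

Derivation:
→ kalendar.dayname()
← Monday
→ kalendar.drift(n='-312')
← 2274-04-09
→ kalendar.dayname()
← Thursday
→ kalendar.mhop(n='-4')
← 2273-12-09
→ kalendar.lastday()
← 2273-12-31
→ kalendar.mhop(n='27')
← 2276-03-31
→ kalendar.yearhop(n='-10')
← 2266-03-31
→ kalendar.markday(d='<last>')
← 2266-03-31
→ kalendar.spanto(d='<last>')
← 0
→ kalendar.yearhop(n='-7')
← 2259-03-31


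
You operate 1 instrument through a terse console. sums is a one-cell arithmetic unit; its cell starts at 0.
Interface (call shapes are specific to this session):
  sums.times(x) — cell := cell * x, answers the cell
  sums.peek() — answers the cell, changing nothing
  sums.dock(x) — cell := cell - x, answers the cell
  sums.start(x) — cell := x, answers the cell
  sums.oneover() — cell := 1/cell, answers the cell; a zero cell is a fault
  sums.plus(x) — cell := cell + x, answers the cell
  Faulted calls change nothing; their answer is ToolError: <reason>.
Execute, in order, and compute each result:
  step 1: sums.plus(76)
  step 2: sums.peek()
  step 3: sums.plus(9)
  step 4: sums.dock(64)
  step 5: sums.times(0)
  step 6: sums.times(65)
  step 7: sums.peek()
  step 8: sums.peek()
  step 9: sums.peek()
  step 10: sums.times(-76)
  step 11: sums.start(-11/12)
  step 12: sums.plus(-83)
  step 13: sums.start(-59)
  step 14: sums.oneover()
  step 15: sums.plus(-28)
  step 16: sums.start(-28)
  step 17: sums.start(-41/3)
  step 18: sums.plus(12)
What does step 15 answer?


Answer: -1653/59

Derivation:
Step: plus[76]
Result: 76
Step: peek[]
Result: 76
Step: plus[9]
Result: 85
Step: dock[64]
Result: 21
Step: times[0]
Result: 0
Step: times[65]
Result: 0
Step: peek[]
Result: 0
Step: peek[]
Result: 0
Step: peek[]
Result: 0
Step: times[-76]
Result: 0
Step: start[-11/12]
Result: -11/12
Step: plus[-83]
Result: -1007/12
Step: start[-59]
Result: -59
Step: oneover[]
Result: -1/59
Step: plus[-28]
Result: -1653/59
Step: start[-28]
Result: -28
Step: start[-41/3]
Result: -41/3
Step: plus[12]
Result: -5/3


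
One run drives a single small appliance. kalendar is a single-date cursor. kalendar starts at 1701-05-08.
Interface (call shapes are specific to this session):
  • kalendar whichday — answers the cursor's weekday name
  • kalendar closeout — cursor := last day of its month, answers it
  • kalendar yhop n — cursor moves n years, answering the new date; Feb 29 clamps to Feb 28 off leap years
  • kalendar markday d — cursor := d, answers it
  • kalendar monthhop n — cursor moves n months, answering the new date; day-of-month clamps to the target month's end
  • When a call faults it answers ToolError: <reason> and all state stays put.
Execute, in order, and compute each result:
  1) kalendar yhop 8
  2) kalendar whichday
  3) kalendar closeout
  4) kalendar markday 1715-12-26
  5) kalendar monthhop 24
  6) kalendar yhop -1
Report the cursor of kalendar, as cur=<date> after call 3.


>>> kalendar yhop n→8
  1709-05-08
>>> kalendar whichday
  Wednesday
>>> kalendar closeout
  1709-05-31
>>> kalendar markday d→1715-12-26
  1715-12-26
>>> kalendar monthhop n→24
  1717-12-26
>>> kalendar yhop n→-1
  1716-12-26

Answer: cur=1709-05-31


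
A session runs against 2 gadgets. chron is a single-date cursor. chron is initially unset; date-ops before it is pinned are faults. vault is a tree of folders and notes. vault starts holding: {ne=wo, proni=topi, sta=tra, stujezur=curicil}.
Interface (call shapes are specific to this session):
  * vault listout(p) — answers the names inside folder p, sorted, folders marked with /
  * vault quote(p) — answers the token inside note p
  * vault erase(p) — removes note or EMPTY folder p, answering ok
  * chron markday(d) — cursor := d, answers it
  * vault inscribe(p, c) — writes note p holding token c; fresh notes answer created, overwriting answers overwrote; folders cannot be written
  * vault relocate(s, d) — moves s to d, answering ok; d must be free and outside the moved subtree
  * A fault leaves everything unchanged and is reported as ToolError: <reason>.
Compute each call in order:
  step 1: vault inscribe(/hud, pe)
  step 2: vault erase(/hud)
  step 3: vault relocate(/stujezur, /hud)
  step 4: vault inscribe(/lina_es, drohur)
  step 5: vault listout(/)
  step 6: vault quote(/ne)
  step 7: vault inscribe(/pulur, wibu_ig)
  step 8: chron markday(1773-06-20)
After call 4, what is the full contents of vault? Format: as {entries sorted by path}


Answer: {hud=curicil, lina_es=drohur, ne=wo, proni=topi, sta=tra}

Derivation:
# 1. vault inscribe(/hud, pe) : created
# 2. vault erase(/hud) : ok
# 3. vault relocate(/stujezur, /hud) : ok
# 4. vault inscribe(/lina_es, drohur) : created
# 5. vault listout(/) : [hud, lina_es, ne, proni, sta]
# 6. vault quote(/ne) : wo
# 7. vault inscribe(/pulur, wibu_ig) : created
# 8. chron markday(1773-06-20) : 1773-06-20


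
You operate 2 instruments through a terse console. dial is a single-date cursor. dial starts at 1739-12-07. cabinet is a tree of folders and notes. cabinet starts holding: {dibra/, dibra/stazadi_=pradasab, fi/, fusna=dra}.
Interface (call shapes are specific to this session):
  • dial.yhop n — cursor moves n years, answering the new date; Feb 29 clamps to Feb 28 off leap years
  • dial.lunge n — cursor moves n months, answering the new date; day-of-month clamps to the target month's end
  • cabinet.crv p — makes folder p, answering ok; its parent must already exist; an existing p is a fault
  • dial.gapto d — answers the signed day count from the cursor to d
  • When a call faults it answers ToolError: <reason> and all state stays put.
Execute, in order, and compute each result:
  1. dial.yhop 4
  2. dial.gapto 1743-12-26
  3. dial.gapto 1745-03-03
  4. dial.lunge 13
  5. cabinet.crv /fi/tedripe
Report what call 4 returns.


Do: yhop[4]
See: 1743-12-07
Do: gapto[1743-12-26]
See: 19
Do: gapto[1745-03-03]
See: 452
Do: lunge[13]
See: 1745-01-07
Do: crv[/fi/tedripe]
See: ok

Answer: 1745-01-07


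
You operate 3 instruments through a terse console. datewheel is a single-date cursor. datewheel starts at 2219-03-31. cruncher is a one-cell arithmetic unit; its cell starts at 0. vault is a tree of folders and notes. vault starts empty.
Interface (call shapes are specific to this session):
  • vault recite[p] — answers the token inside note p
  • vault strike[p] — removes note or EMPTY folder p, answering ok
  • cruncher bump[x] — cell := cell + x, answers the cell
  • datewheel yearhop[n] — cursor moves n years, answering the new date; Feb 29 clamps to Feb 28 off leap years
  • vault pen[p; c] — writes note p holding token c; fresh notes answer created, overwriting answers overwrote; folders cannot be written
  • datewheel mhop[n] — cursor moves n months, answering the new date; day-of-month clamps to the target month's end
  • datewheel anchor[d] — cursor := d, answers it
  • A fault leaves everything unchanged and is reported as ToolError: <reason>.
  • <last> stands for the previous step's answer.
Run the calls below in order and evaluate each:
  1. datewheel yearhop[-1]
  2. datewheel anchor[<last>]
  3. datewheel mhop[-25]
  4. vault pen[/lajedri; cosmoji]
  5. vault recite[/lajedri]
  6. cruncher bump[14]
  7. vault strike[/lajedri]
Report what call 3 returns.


Answer: 2216-02-29

Derivation:
Act: datewheel yearhop[-1]
Obs: 2218-03-31
Act: datewheel anchor[<last>]
Obs: 2218-03-31
Act: datewheel mhop[-25]
Obs: 2216-02-29
Act: vault pen[/lajedri; cosmoji]
Obs: created
Act: vault recite[/lajedri]
Obs: cosmoji
Act: cruncher bump[14]
Obs: 14
Act: vault strike[/lajedri]
Obs: ok


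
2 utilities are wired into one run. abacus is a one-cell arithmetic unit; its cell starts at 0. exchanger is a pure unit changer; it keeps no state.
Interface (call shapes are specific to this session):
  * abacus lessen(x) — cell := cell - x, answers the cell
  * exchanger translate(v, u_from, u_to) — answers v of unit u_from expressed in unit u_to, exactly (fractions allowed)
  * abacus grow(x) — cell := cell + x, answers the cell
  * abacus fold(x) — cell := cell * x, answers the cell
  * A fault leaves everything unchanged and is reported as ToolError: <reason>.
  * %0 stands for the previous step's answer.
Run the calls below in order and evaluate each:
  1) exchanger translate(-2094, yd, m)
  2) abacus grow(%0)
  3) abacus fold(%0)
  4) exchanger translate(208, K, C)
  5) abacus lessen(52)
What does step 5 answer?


Answer: 1432120839341/390625

Derivation:
[in] exchanger translate v: -2094 u_from: yd u_to: m
= -1196721/625
[in] abacus grow x: %0
= -1196721/625
[in] abacus fold x: %0
= 1432141151841/390625
[in] exchanger translate v: 208 u_from: K u_to: C
= -1303/20
[in] abacus lessen x: 52
= 1432120839341/390625


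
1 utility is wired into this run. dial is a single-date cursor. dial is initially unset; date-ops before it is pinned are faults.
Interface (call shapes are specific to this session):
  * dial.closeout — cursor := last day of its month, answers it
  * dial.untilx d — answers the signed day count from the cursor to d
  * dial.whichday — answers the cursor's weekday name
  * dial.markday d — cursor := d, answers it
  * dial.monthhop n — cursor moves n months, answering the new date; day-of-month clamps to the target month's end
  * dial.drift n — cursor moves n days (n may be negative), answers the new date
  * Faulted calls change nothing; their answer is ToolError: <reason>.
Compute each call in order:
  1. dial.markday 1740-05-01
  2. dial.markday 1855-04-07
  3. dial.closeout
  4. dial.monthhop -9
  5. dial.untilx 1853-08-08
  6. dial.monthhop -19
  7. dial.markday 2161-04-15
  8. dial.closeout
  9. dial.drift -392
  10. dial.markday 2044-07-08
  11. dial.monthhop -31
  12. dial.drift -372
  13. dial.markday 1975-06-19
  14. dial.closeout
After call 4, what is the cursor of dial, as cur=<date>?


Answer: cur=1854-07-30

Derivation:
% 1. markday(d=1740-05-01) -> 1740-05-01
% 2. markday(d=1855-04-07) -> 1855-04-07
% 3. closeout() -> 1855-04-30
% 4. monthhop(n=-9) -> 1854-07-30
% 5. untilx(d=1853-08-08) -> -356
% 6. monthhop(n=-19) -> 1852-12-30
% 7. markday(d=2161-04-15) -> 2161-04-15
% 8. closeout() -> 2161-04-30
% 9. drift(n=-392) -> 2160-04-03
% 10. markday(d=2044-07-08) -> 2044-07-08
% 11. monthhop(n=-31) -> 2041-12-08
% 12. drift(n=-372) -> 2040-12-01
% 13. markday(d=1975-06-19) -> 1975-06-19
% 14. closeout() -> 1975-06-30


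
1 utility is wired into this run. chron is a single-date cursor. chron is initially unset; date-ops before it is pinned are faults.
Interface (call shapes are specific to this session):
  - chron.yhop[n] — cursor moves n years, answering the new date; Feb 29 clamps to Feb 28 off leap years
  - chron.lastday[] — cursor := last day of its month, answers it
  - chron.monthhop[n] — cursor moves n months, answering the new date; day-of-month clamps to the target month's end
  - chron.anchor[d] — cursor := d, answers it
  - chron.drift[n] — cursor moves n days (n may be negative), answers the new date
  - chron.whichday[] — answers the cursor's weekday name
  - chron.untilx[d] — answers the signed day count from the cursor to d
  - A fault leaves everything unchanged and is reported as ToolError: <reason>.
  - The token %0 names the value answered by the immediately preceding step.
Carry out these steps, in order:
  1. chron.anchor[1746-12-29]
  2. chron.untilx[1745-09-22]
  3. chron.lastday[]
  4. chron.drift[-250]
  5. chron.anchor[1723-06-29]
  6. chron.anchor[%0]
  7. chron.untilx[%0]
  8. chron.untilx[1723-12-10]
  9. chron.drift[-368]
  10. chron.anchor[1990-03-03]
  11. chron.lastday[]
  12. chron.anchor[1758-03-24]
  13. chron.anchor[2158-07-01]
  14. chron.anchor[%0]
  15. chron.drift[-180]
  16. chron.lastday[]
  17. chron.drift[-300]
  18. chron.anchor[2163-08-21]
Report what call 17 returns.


Answer: 2157-04-06

Derivation:
! 1. chron.anchor(d→1746-12-29) == 1746-12-29
! 2. chron.untilx(d→1745-09-22) == -463
! 3. chron.lastday() == 1746-12-31
! 4. chron.drift(n→-250) == 1746-04-25
! 5. chron.anchor(d→1723-06-29) == 1723-06-29
! 6. chron.anchor(d→%0) == 1723-06-29
! 7. chron.untilx(d→%0) == 0
! 8. chron.untilx(d→1723-12-10) == 164
! 9. chron.drift(n→-368) == 1722-06-26
! 10. chron.anchor(d→1990-03-03) == 1990-03-03
! 11. chron.lastday() == 1990-03-31
! 12. chron.anchor(d→1758-03-24) == 1758-03-24
! 13. chron.anchor(d→2158-07-01) == 2158-07-01
! 14. chron.anchor(d→%0) == 2158-07-01
! 15. chron.drift(n→-180) == 2158-01-02
! 16. chron.lastday() == 2158-01-31
! 17. chron.drift(n→-300) == 2157-04-06
! 18. chron.anchor(d→2163-08-21) == 2163-08-21


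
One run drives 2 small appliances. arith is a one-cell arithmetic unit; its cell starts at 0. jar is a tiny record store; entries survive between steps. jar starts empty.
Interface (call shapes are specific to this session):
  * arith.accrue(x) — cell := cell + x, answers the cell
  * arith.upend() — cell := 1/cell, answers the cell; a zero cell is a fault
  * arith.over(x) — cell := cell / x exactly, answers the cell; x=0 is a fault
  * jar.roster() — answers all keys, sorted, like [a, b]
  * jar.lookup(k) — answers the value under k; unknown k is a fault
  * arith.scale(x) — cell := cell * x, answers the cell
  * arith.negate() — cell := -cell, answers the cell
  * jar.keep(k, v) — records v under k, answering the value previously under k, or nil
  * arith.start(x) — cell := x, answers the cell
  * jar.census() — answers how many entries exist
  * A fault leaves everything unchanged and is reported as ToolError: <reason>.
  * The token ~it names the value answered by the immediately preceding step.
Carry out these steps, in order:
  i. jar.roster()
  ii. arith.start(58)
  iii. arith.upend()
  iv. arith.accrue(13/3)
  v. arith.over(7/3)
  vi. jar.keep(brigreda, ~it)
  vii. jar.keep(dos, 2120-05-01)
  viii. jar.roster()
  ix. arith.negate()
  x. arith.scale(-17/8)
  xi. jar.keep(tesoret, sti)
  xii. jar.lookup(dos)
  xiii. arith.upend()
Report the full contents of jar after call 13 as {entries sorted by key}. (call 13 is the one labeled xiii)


Answer: {brigreda=757/406, dos=2120-05-01, tesoret=sti}

Derivation:
Now I run jar.roster, → [].
I use arith.start using x=58, which returns 58.
Calling arith.upend, and observe 1/58.
I invoke arith.accrue using x=13/3, and observe 757/174.
I try arith.over using x=7/3: 757/406.
Then jar.keep using k=brigreda, v=~it, giving nil.
I try jar.keep using k=dos, v=2120-05-01, yielding nil.
Calling jar.roster(): [brigreda, dos].
I call arith.negate(), and see -757/406.
I run arith.scale using x=-17/8, and observe 12869/3248.
Invoking jar.keep using k=tesoret, v=sti, yielding nil.
I use jar.lookup using k=dos, and see 2120-05-01.
Next I call arith.upend, → 3248/12869.


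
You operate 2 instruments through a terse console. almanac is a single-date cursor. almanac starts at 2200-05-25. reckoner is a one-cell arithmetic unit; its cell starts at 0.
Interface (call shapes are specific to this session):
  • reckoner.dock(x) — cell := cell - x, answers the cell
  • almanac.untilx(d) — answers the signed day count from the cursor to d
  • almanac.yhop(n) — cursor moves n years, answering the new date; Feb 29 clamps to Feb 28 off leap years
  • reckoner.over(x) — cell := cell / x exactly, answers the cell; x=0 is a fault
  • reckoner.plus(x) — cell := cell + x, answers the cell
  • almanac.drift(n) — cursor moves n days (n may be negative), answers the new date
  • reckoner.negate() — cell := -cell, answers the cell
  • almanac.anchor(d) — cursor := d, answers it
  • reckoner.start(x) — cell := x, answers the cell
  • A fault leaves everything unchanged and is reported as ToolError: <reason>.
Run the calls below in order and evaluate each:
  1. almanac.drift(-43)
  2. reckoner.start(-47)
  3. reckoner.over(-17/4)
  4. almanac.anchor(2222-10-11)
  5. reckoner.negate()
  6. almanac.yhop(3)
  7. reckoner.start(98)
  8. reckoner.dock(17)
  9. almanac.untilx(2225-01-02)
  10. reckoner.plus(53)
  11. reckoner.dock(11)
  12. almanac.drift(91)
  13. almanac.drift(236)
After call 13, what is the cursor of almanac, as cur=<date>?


>>> almanac.drift -43
[out] 2200-04-12
>>> reckoner.start -47
[out] -47
>>> reckoner.over -17/4
[out] 188/17
>>> almanac.anchor 2222-10-11
[out] 2222-10-11
>>> reckoner.negate
[out] -188/17
>>> almanac.yhop 3
[out] 2225-10-11
>>> reckoner.start 98
[out] 98
>>> reckoner.dock 17
[out] 81
>>> almanac.untilx 2225-01-02
[out] -282
>>> reckoner.plus 53
[out] 134
>>> reckoner.dock 11
[out] 123
>>> almanac.drift 91
[out] 2226-01-10
>>> almanac.drift 236
[out] 2226-09-03

Answer: cur=2226-09-03
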